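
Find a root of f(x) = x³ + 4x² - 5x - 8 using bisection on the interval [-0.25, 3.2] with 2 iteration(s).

f(x) = x³ + 4x² - 5x - 8
Initial interval: [-0.25, 3.2]

Iteration 1:
  c_1 = (-0.250000 + 3.200000)/2 = 1.475000
  f(c_1) = f(1.475000) = -3.463453
  f(a) × f(c) ≥ 0, new interval: [1.475000, 3.200000]
Iteration 2:
  c_2 = (1.475000 + 3.200000)/2 = 2.337500
  f(c_2) = f(2.337500) = 14.940006
  f(a) × f(c) < 0, new interval: [1.475000, 2.337500]

After 2 iteration(s), the approximation is c_2 = 2.337500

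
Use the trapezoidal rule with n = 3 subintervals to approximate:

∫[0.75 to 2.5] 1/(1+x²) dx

f(x) = 1/(1+x²)
a = 0.75, b = 2.5, n = 3
h = (b - a)/n = 0.583333

Trapezoidal rule: (h/2)[f(x₀) + 2f(x₁) + 2f(x₂) + ... + f(xₙ)]

x_0 = 0.7500, f(x_0) = 0.640000, coefficient = 1
x_1 = 1.3333, f(x_1) = 0.360000, coefficient = 2
x_2 = 1.9167, f(x_2) = 0.213967, coefficient = 2
x_3 = 2.5000, f(x_3) = 0.137931, coefficient = 1

I ≈ (0.583333/2) × 1.925866 = 0.561711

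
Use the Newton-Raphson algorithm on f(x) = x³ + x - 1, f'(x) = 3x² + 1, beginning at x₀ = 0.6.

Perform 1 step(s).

f(x) = x³ + x - 1
f'(x) = 3x² + 1
x₀ = 0.6

Newton-Raphson formula: x_{n+1} = x_n - f(x_n)/f'(x_n)

Iteration 1:
  f(0.600000) = -0.184000
  f'(0.600000) = 2.080000
  x_1 = 0.600000 - (-0.184000)/2.080000 = 0.688462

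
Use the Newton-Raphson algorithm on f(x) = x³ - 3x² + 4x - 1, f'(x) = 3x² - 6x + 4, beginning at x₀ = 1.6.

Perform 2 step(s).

f(x) = x³ - 3x² + 4x - 1
f'(x) = 3x² - 6x + 4
x₀ = 1.6

Newton-Raphson formula: x_{n+1} = x_n - f(x_n)/f'(x_n)

Iteration 1:
  f(1.600000) = 1.816000
  f'(1.600000) = 2.080000
  x_1 = 1.600000 - 1.816000/2.080000 = 0.726923
Iteration 2:
  f(0.726923) = 0.706559
  f'(0.726923) = 1.223713
  x_2 = 0.726923 - 0.706559/1.223713 = 0.149533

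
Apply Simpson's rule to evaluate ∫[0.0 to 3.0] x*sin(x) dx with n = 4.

f(x) = x*sin(x)
a = 0.0, b = 3.0, n = 4
h = (b - a)/n = 0.750000

Simpson's rule: (h/3)[f(x₀) + 4f(x₁) + 2f(x₂) + ... + f(xₙ)]

x_0 = 0.0000, f(x_0) = 0.000000, coefficient = 1
x_1 = 0.7500, f(x_1) = 0.511229, coefficient = 4
x_2 = 1.5000, f(x_2) = 1.496242, coefficient = 2
x_3 = 2.2500, f(x_3) = 1.750665, coefficient = 4
x_4 = 3.0000, f(x_4) = 0.423360, coefficient = 1

I ≈ (0.750000/3) × 12.463420 = 3.115855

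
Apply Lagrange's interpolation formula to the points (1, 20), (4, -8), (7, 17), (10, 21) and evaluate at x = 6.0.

Lagrange interpolation formula:
P(x) = Σ yᵢ × Lᵢ(x)
where Lᵢ(x) = Π_{j≠i} (x - xⱼ)/(xᵢ - xⱼ)

L_0(6.0) = (6.0 - 4)/(1 - 4) × (6.0 - 7)/(1 - 7) × (6.0 - 10)/(1 - 10) = -0.049383
L_1(6.0) = (6.0 - 1)/(4 - 1) × (6.0 - 7)/(4 - 7) × (6.0 - 10)/(4 - 10) = 0.370370
L_2(6.0) = (6.0 - 1)/(7 - 1) × (6.0 - 4)/(7 - 4) × (6.0 - 10)/(7 - 10) = 0.740741
L_3(6.0) = (6.0 - 1)/(10 - 1) × (6.0 - 4)/(10 - 4) × (6.0 - 7)/(10 - 7) = -0.061728

P(6.0) = 20×L_0(6.0) + (-8)×L_1(6.0) + 17×L_2(6.0) + 21×L_3(6.0)
P(6.0) = 7.345679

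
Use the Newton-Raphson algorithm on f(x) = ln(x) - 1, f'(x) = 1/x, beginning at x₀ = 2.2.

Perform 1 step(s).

f(x) = ln(x) - 1
f'(x) = 1/x
x₀ = 2.2

Newton-Raphson formula: x_{n+1} = x_n - f(x_n)/f'(x_n)

Iteration 1:
  f(2.200000) = -0.211543
  f'(2.200000) = 0.454545
  x_1 = 2.200000 - (-0.211543)/0.454545 = 2.665394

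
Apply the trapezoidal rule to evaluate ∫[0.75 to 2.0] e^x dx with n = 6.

f(x) = e^x
a = 0.75, b = 2.0, n = 6
h = (b - a)/n = 0.208333

Trapezoidal rule: (h/2)[f(x₀) + 2f(x₁) + 2f(x₂) + ... + f(xₙ)]

x_0 = 0.7500, f(x_0) = 2.117000, coefficient = 1
x_1 = 0.9583, f(x_1) = 2.607347, coefficient = 2
x_2 = 1.1667, f(x_2) = 3.211271, coefficient = 2
x_3 = 1.3750, f(x_3) = 3.955077, coefficient = 2
x_4 = 1.5833, f(x_4) = 4.871166, coefficient = 2
x_5 = 1.7917, f(x_5) = 5.999443, coefficient = 2
x_6 = 2.0000, f(x_6) = 7.389056, coefficient = 1

I ≈ (0.208333/2) × 50.794664 = 5.291111
Exact value: 5.272056
Error: 0.019055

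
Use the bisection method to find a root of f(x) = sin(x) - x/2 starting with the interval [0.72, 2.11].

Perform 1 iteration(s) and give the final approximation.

f(x) = sin(x) - x/2
Initial interval: [0.72, 2.11]

Iteration 1:
  c_1 = (0.720000 + 2.110000)/2 = 1.415000
  f(c_1) = f(1.415000) = 0.280388
  f(a) × f(c) ≥ 0, new interval: [1.415000, 2.110000]

After 1 iteration(s), the approximation is c_1 = 1.415000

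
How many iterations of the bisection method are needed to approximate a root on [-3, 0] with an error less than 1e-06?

We need (b-a)/2^n ≤ 1e-06
(0 - (-3))/2^n ≤ 1e-06
3/2^n ≤ 1e-06
2^n ≥ 3000000
n ≥ log₂(3000000) = 21.52
n ≥ 22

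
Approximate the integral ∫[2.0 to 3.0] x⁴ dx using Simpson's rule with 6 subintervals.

f(x) = x⁴
a = 2.0, b = 3.0, n = 6
h = (b - a)/n = 0.166667

Simpson's rule: (h/3)[f(x₀) + 4f(x₁) + 2f(x₂) + ... + f(xₙ)]

x_0 = 2.0000, f(x_0) = 16.000000, coefficient = 1
x_1 = 2.1667, f(x_1) = 22.037809, coefficient = 4
x_2 = 2.3333, f(x_2) = 29.641975, coefficient = 2
x_3 = 2.5000, f(x_3) = 39.062500, coefficient = 4
x_4 = 2.6667, f(x_4) = 50.567901, coefficient = 2
x_5 = 2.8333, f(x_5) = 64.445216, coefficient = 4
x_6 = 3.0000, f(x_6) = 81.000000, coefficient = 1

I ≈ (0.166667/3) × 759.601852 = 42.200103
Exact value: 42.200000
Error: 0.000103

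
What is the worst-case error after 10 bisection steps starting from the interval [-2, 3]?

Bisection error bound: |error| ≤ (b-a)/2^n
|error| ≤ (3 - (-2))/2^10 = 5/2^10
|error| ≤ 0.0048828125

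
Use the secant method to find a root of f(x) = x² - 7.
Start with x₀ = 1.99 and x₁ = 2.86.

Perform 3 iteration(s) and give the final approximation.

f(x) = x² - 7
x₀ = 1.99, x₁ = 2.86

Secant formula: x_{n+1} = x_n - f(x_n)(x_n - x_{n-1})/(f(x_n) - f(x_{n-1}))

Iteration 1:
  f(1.990000) = -3.039900
  f(2.860000) = 1.179600
  x_2 = 2.860000 - 1.179600×(2.860000 - 1.990000)/(1.179600 - (-3.039900))
       = 2.616784
Iteration 2:
  f(2.860000) = 1.179600
  f(2.616784) = -0.152444
  x_3 = 2.616784 - (-0.152444)×(2.616784 - 2.860000)/(-0.152444 - 1.179600)
       = 2.644618
Iteration 3:
  f(2.616784) = -0.152444
  f(2.644618) = -0.005995
  x_4 = 2.644618 - (-0.005995)×(2.644618 - 2.616784)/(-0.005995 - (-0.152444))
       = 2.645758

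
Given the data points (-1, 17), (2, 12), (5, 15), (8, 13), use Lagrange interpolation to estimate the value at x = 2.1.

Lagrange interpolation formula:
P(x) = Σ yᵢ × Lᵢ(x)
where Lᵢ(x) = Π_{j≠i} (x - xⱼ)/(xᵢ - xⱼ)

L_0(2.1) = (2.1 - 2)/(-1 - 2) × (2.1 - 5)/(-1 - 5) × (2.1 - 8)/(-1 - 8) = -0.010562
L_1(2.1) = (2.1 - (-1))/(2 - (-1)) × (2.1 - 5)/(2 - 5) × (2.1 - 8)/(2 - 8) = 0.982241
L_2(2.1) = (2.1 - (-1))/(5 - (-1)) × (2.1 - 2)/(5 - 2) × (2.1 - 8)/(5 - 8) = 0.033870
L_3(2.1) = (2.1 - (-1))/(8 - (-1)) × (2.1 - 2)/(8 - 2) × (2.1 - 5)/(8 - 5) = -0.005549

P(2.1) = 17×L_0(2.1) + 12×L_1(2.1) + 15×L_2(2.1) + 13×L_3(2.1)
P(2.1) = 12.043253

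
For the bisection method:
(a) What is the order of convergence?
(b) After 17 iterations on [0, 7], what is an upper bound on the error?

(a) Bisection has linear (order 1) convergence; the error is halved each step.

(b) Error bound = (b-a)/2^n = (7 - 0)/2^{17}
    = 7/2^{17}

(a) 1 (linear); (b) error ≤ 5.34e-05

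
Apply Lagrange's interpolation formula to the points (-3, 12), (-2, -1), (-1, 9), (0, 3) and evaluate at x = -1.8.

Lagrange interpolation formula:
P(x) = Σ yᵢ × Lᵢ(x)
where Lᵢ(x) = Π_{j≠i} (x - xⱼ)/(xᵢ - xⱼ)

L_0(-1.8) = (-1.8 - (-2))/(-3 - (-2)) × (-1.8 - (-1))/(-3 - (-1)) × (-1.8 - 0)/(-3 - 0) = -0.048000
L_1(-1.8) = (-1.8 - (-3))/(-2 - (-3)) × (-1.8 - (-1))/(-2 - (-1)) × (-1.8 - 0)/(-2 - 0) = 0.864000
L_2(-1.8) = (-1.8 - (-3))/(-1 - (-3)) × (-1.8 - (-2))/(-1 - (-2)) × (-1.8 - 0)/(-1 - 0) = 0.216000
L_3(-1.8) = (-1.8 - (-3))/(0 - (-3)) × (-1.8 - (-2))/(0 - (-2)) × (-1.8 - (-1))/(0 - (-1)) = -0.032000

P(-1.8) = 12×L_0(-1.8) + (-1)×L_1(-1.8) + 9×L_2(-1.8) + 3×L_3(-1.8)
P(-1.8) = 0.408000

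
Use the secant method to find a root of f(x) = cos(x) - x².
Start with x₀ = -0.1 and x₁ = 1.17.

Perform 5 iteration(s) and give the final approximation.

f(x) = cos(x) - x²
x₀ = -0.1, x₁ = 1.17

Secant formula: x_{n+1} = x_n - f(x_n)(x_n - x_{n-1})/(f(x_n) - f(x_{n-1}))

Iteration 1:
  f(-0.100000) = 0.985004
  f(1.170000) = -0.978748
  x_2 = 1.170000 - (-0.978748)×(1.170000 - (-0.100000))/(-0.978748 - 0.985004)
       = 0.537023
Iteration 2:
  f(1.170000) = -0.978748
  f(0.537023) = 0.570842
  x_3 = 0.537023 - 0.570842×(0.537023 - 1.170000)/(0.570842 - (-0.978748))
       = 0.770201
Iteration 3:
  f(0.537023) = 0.570842
  f(0.770201) = 0.124562
  x_4 = 0.770201 - 0.124562×(0.770201 - 0.537023)/(0.124562 - 0.570842)
       = 0.835283
Iteration 4:
  f(0.770201) = 0.124562
  f(0.835283) = -0.026731
  x_5 = 0.835283 - (-0.026731)×(0.835283 - 0.770201)/(-0.026731 - 0.124562)
       = 0.823784
Iteration 5:
  f(0.835283) = -0.026731
  f(0.823784) = 0.000829
  x_6 = 0.823784 - 0.000829×(0.823784 - 0.835283)/(0.000829 - (-0.026731))
       = 0.824130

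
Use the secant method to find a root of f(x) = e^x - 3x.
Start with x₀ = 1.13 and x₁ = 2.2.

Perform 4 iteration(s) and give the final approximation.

f(x) = e^x - 3x
x₀ = 1.13, x₁ = 2.2

Secant formula: x_{n+1} = x_n - f(x_n)(x_n - x_{n-1})/(f(x_n) - f(x_{n-1}))

Iteration 1:
  f(1.130000) = -0.294343
  f(2.200000) = 2.425013
  x_2 = 2.200000 - 2.425013×(2.200000 - 1.130000)/(2.425013 - (-0.294343))
       = 1.245817
Iteration 2:
  f(2.200000) = 2.425013
  f(1.245817) = -0.261678
  x_3 = 1.245817 - (-0.261678)×(1.245817 - 2.200000)/(-0.261678 - 2.425013)
       = 1.338752
Iteration 3:
  f(1.245817) = -0.261678
  f(1.338752) = -0.201976
  x_4 = 1.338752 - (-0.201976)×(1.338752 - 1.245817)/(-0.201976 - (-0.261678))
       = 1.653157
Iteration 4:
  f(1.338752) = -0.201976
  f(1.653157) = 0.263973
  x_5 = 1.653157 - 0.263973×(1.653157 - 1.338752)/(0.263973 - (-0.201976))
       = 1.475038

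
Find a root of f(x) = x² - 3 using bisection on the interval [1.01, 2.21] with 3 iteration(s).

f(x) = x² - 3
Initial interval: [1.01, 2.21]

Iteration 1:
  c_1 = (1.010000 + 2.210000)/2 = 1.610000
  f(c_1) = f(1.610000) = -0.407900
  f(a) × f(c) ≥ 0, new interval: [1.610000, 2.210000]
Iteration 2:
  c_2 = (1.610000 + 2.210000)/2 = 1.910000
  f(c_2) = f(1.910000) = 0.648100
  f(a) × f(c) < 0, new interval: [1.610000, 1.910000]
Iteration 3:
  c_3 = (1.610000 + 1.910000)/2 = 1.760000
  f(c_3) = f(1.760000) = 0.097600
  f(a) × f(c) < 0, new interval: [1.610000, 1.760000]

After 3 iteration(s), the approximation is c_3 = 1.760000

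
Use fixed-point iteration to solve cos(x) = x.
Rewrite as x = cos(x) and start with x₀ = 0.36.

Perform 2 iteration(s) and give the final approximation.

Equation: cos(x) = x
Fixed-point form: x = cos(x)
x₀ = 0.36

x_1 = g(0.360000) = 0.935897
x_2 = g(0.935897) = 0.593097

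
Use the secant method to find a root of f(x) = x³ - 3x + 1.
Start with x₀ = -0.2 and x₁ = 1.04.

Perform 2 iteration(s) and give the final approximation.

f(x) = x³ - 3x + 1
x₀ = -0.2, x₁ = 1.04

Secant formula: x_{n+1} = x_n - f(x_n)(x_n - x_{n-1})/(f(x_n) - f(x_{n-1}))

Iteration 1:
  f(-0.200000) = 1.592000
  f(1.040000) = -0.995136
  x_2 = 1.040000 - (-0.995136)×(1.040000 - (-0.200000))/(-0.995136 - 1.592000)
       = 0.563037
Iteration 2:
  f(1.040000) = -0.995136
  f(0.563037) = -0.510622
  x_3 = 0.563037 - (-0.510622)×(0.563037 - 1.040000)/(-0.510622 - (-0.995136))
       = 0.060373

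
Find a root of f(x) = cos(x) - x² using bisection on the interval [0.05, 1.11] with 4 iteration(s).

f(x) = cos(x) - x²
Initial interval: [0.05, 1.11]

Iteration 1:
  c_1 = (0.050000 + 1.110000)/2 = 0.580000
  f(c_1) = f(0.580000) = 0.500063
  f(a) × f(c) ≥ 0, new interval: [0.580000, 1.110000]
Iteration 2:
  c_2 = (0.580000 + 1.110000)/2 = 0.845000
  f(c_2) = f(0.845000) = -0.050294
  f(a) × f(c) < 0, new interval: [0.580000, 0.845000]
Iteration 3:
  c_3 = (0.580000 + 0.845000)/2 = 0.712500
  f(c_3) = f(0.712500) = 0.249074
  f(a) × f(c) ≥ 0, new interval: [0.712500, 0.845000]
Iteration 4:
  c_4 = (0.712500 + 0.845000)/2 = 0.778750
  f(c_4) = f(0.778750) = 0.105341
  f(a) × f(c) ≥ 0, new interval: [0.778750, 0.845000]

After 4 iteration(s), the approximation is c_4 = 0.778750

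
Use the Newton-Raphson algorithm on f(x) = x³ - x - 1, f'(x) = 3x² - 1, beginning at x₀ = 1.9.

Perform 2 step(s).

f(x) = x³ - x - 1
f'(x) = 3x² - 1
x₀ = 1.9

Newton-Raphson formula: x_{n+1} = x_n - f(x_n)/f'(x_n)

Iteration 1:
  f(1.900000) = 3.959000
  f'(1.900000) = 9.830000
  x_1 = 1.900000 - 3.959000/9.830000 = 1.497253
Iteration 2:
  f(1.497253) = 0.859240
  f'(1.497253) = 5.725302
  x_2 = 1.497253 - 0.859240/5.725302 = 1.347176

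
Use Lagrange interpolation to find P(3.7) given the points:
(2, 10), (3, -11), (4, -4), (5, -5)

Lagrange interpolation formula:
P(x) = Σ yᵢ × Lᵢ(x)
where Lᵢ(x) = Π_{j≠i} (x - xⱼ)/(xᵢ - xⱼ)

L_0(3.7) = (3.7 - 3)/(2 - 3) × (3.7 - 4)/(2 - 4) × (3.7 - 5)/(2 - 5) = -0.045500
L_1(3.7) = (3.7 - 2)/(3 - 2) × (3.7 - 4)/(3 - 4) × (3.7 - 5)/(3 - 5) = 0.331500
L_2(3.7) = (3.7 - 2)/(4 - 2) × (3.7 - 3)/(4 - 3) × (3.7 - 5)/(4 - 5) = 0.773500
L_3(3.7) = (3.7 - 2)/(5 - 2) × (3.7 - 3)/(5 - 3) × (3.7 - 4)/(5 - 4) = -0.059500

P(3.7) = 10×L_0(3.7) + (-11)×L_1(3.7) + (-4)×L_2(3.7) + (-5)×L_3(3.7)
P(3.7) = -6.898000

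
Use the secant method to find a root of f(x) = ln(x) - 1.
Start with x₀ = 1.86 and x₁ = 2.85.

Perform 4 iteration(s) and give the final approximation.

f(x) = ln(x) - 1
x₀ = 1.86, x₁ = 2.85

Secant formula: x_{n+1} = x_n - f(x_n)(x_n - x_{n-1})/(f(x_n) - f(x_{n-1}))

Iteration 1:
  f(1.860000) = -0.379424
  f(2.850000) = 0.047319
  x_2 = 2.850000 - 0.047319×(2.850000 - 1.860000)/(0.047319 - (-0.379424))
       = 2.740225
Iteration 2:
  f(2.850000) = 0.047319
  f(2.740225) = 0.008040
  x_3 = 2.740225 - 0.008040×(2.740225 - 2.850000)/(0.008040 - 0.047319)
       = 2.717755
Iteration 3:
  f(2.740225) = 0.008040
  f(2.717755) = -0.000194
  x_4 = 2.717755 - (-0.000194)×(2.717755 - 2.740225)/(-0.000194 - 0.008040)
       = 2.718284
Iteration 4:
  f(2.717755) = -0.000194
  f(2.718284) = 0.000001
  x_5 = 2.718284 - 0.000001×(2.718284 - 2.717755)/(0.000001 - (-0.000194))
       = 2.718282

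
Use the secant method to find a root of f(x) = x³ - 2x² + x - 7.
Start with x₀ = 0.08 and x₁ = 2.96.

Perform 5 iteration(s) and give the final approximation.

f(x) = x³ - 2x² + x - 7
x₀ = 0.08, x₁ = 2.96

Secant formula: x_{n+1} = x_n - f(x_n)(x_n - x_{n-1})/(f(x_n) - f(x_{n-1}))

Iteration 1:
  f(0.080000) = -6.932288
  f(2.960000) = 4.371136
  x_2 = 2.960000 - 4.371136×(2.960000 - 0.080000)/(4.371136 - (-6.932288))
       = 1.846278
Iteration 2:
  f(2.960000) = 4.371136
  f(1.846278) = -5.677721
  x_3 = 1.846278 - (-5.677721)×(1.846278 - 2.960000)/(-5.677721 - 4.371136)
       = 2.475544
Iteration 3:
  f(1.846278) = -5.677721
  f(2.475544) = -1.610172
  x_4 = 2.475544 - (-1.610172)×(2.475544 - 1.846278)/(-1.610172 - (-5.677721))
       = 2.724644
Iteration 4:
  f(2.475544) = -1.610172
  f(2.724644) = 1.104172
  x_5 = 2.724644 - 1.104172×(2.724644 - 2.475544)/(1.104172 - (-1.610172))
       = 2.623312
Iteration 5:
  f(2.724644) = 1.104172
  f(2.623312) = -0.087199
  x_6 = 2.623312 - (-0.087199)×(2.623312 - 2.724644)/(-0.087199 - 1.104172)
       = 2.630729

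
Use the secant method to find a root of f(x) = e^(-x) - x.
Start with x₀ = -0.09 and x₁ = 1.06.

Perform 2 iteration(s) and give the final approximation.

f(x) = e^(-x) - x
x₀ = -0.09, x₁ = 1.06

Secant formula: x_{n+1} = x_n - f(x_n)(x_n - x_{n-1})/(f(x_n) - f(x_{n-1}))

Iteration 1:
  f(-0.090000) = 1.184174
  f(1.060000) = -0.713544
  x_2 = 1.060000 - (-0.713544)×(1.060000 - (-0.090000))/(-0.713544 - 1.184174)
       = 0.627599
Iteration 2:
  f(1.060000) = -0.713544
  f(0.627599) = -0.093727
  x_3 = 0.627599 - (-0.093727)×(0.627599 - 1.060000)/(-0.093727 - (-0.713544))
       = 0.562213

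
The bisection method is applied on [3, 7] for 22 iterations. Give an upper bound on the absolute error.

Bisection error bound: |error| ≤ (b-a)/2^n
|error| ≤ (7 - 3)/2^22 = 4/2^22
|error| ≤ 0.0000009537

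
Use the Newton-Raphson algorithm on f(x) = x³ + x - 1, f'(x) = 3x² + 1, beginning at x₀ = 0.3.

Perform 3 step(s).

f(x) = x³ + x - 1
f'(x) = 3x² + 1
x₀ = 0.3

Newton-Raphson formula: x_{n+1} = x_n - f(x_n)/f'(x_n)

Iteration 1:
  f(0.300000) = -0.673000
  f'(0.300000) = 1.270000
  x_1 = 0.300000 - (-0.673000)/1.270000 = 0.829921
Iteration 2:
  f(0.829921) = 0.401546
  f'(0.829921) = 3.066308
  x_2 = 0.829921 - 0.401546/3.066308 = 0.698967
Iteration 3:
  f(0.698967) = 0.040451
  f'(0.698967) = 2.465665
  x_3 = 0.698967 - 0.040451/2.465665 = 0.682561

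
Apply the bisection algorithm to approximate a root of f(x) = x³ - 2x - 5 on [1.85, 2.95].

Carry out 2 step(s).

f(x) = x³ - 2x - 5
Initial interval: [1.85, 2.95]

Iteration 1:
  c_1 = (1.850000 + 2.950000)/2 = 2.400000
  f(c_1) = f(2.400000) = 4.024000
  f(a) × f(c) < 0, new interval: [1.850000, 2.400000]
Iteration 2:
  c_2 = (1.850000 + 2.400000)/2 = 2.125000
  f(c_2) = f(2.125000) = 0.345703
  f(a) × f(c) < 0, new interval: [1.850000, 2.125000]

After 2 iteration(s), the approximation is c_2 = 2.125000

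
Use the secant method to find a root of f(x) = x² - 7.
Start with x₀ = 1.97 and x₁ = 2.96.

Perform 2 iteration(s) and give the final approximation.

f(x) = x² - 7
x₀ = 1.97, x₁ = 2.96

Secant formula: x_{n+1} = x_n - f(x_n)(x_n - x_{n-1})/(f(x_n) - f(x_{n-1}))

Iteration 1:
  f(1.970000) = -3.119100
  f(2.960000) = 1.761600
  x_2 = 2.960000 - 1.761600×(2.960000 - 1.970000)/(1.761600 - (-3.119100))
       = 2.602677
Iteration 2:
  f(2.960000) = 1.761600
  f(2.602677) = -0.226070
  x_3 = 2.602677 - (-0.226070)×(2.602677 - 2.960000)/(-0.226070 - 1.761600)
       = 2.643318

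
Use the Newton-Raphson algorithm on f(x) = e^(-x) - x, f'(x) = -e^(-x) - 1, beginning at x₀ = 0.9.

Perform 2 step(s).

f(x) = e^(-x) - x
f'(x) = -e^(-x) - 1
x₀ = 0.9

Newton-Raphson formula: x_{n+1} = x_n - f(x_n)/f'(x_n)

Iteration 1:
  f(0.900000) = -0.493430
  f'(0.900000) = -1.406570
  x_1 = 0.900000 - (-0.493430)/(-1.406570) = 0.549196
Iteration 2:
  f(0.549196) = 0.028218
  f'(0.549196) = -1.577414
  x_2 = 0.549196 - 0.028218/(-1.577414) = 0.567085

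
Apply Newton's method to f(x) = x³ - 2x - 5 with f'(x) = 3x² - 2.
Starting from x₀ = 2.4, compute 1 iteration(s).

f(x) = x³ - 2x - 5
f'(x) = 3x² - 2
x₀ = 2.4

Newton-Raphson formula: x_{n+1} = x_n - f(x_n)/f'(x_n)

Iteration 1:
  f(2.400000) = 4.024000
  f'(2.400000) = 15.280000
  x_1 = 2.400000 - 4.024000/15.280000 = 2.136649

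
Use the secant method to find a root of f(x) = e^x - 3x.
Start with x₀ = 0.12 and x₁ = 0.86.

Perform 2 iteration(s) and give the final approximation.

f(x) = e^x - 3x
x₀ = 0.12, x₁ = 0.86

Secant formula: x_{n+1} = x_n - f(x_n)(x_n - x_{n-1})/(f(x_n) - f(x_{n-1}))

Iteration 1:
  f(0.120000) = 0.767497
  f(0.860000) = -0.216839
  x_2 = 0.860000 - (-0.216839)×(0.860000 - 0.120000)/(-0.216839 - 0.767497)
       = 0.696985
Iteration 2:
  f(0.860000) = -0.216839
  f(0.696985) = -0.083265
  x_3 = 0.696985 - (-0.083265)×(0.696985 - 0.860000)/(-0.083265 - (-0.216839))
       = 0.595368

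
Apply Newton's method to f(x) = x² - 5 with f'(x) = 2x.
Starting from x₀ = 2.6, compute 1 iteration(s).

f(x) = x² - 5
f'(x) = 2x
x₀ = 2.6

Newton-Raphson formula: x_{n+1} = x_n - f(x_n)/f'(x_n)

Iteration 1:
  f(2.600000) = 1.760000
  f'(2.600000) = 5.200000
  x_1 = 2.600000 - 1.760000/5.200000 = 2.261538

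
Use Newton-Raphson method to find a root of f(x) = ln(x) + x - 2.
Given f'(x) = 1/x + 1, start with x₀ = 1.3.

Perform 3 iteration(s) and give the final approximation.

f(x) = ln(x) + x - 2
f'(x) = 1/x + 1
x₀ = 1.3

Newton-Raphson formula: x_{n+1} = x_n - f(x_n)/f'(x_n)

Iteration 1:
  f(1.300000) = -0.437636
  f'(1.300000) = 1.769231
  x_1 = 1.300000 - (-0.437636)/1.769231 = 1.547359
Iteration 2:
  f(1.547359) = -0.016091
  f'(1.547359) = 1.646262
  x_2 = 1.547359 - (-0.016091)/1.646262 = 1.557134
Iteration 3:
  f(1.557134) = -0.000020
  f'(1.557134) = 1.642206
  x_3 = 1.557134 - (-0.000020)/1.642206 = 1.557146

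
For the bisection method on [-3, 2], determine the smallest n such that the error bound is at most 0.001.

We need (b-a)/2^n ≤ 0.001
(2 - (-3))/2^n ≤ 0.001
5/2^n ≤ 0.001
2^n ≥ 5000
n ≥ log₂(5000) = 12.29
n ≥ 13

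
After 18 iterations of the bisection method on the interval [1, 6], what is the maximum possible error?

Bisection error bound: |error| ≤ (b-a)/2^n
|error| ≤ (6 - 1)/2^18 = 5/2^18
|error| ≤ 0.0000190735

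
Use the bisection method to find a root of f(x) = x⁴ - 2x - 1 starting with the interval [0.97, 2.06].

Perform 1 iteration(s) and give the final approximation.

f(x) = x⁴ - 2x - 1
Initial interval: [0.97, 2.06]

Iteration 1:
  c_1 = (0.970000 + 2.060000)/2 = 1.515000
  f(c_1) = f(1.515000) = 1.238058
  f(a) × f(c) < 0, new interval: [0.970000, 1.515000]

After 1 iteration(s), the approximation is c_1 = 1.515000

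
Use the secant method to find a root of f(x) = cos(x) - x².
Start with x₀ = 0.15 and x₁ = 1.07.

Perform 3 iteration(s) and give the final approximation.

f(x) = cos(x) - x²
x₀ = 0.15, x₁ = 1.07

Secant formula: x_{n+1} = x_n - f(x_n)(x_n - x_{n-1})/(f(x_n) - f(x_{n-1}))

Iteration 1:
  f(0.150000) = 0.966271
  f(1.070000) = -0.664776
  x_2 = 1.070000 - (-0.664776)×(1.070000 - 0.150000)/(-0.664776 - 0.966271)
       = 0.695030
Iteration 2:
  f(1.070000) = -0.664776
  f(0.695030) = 0.284968
  x_3 = 0.695030 - 0.284968×(0.695030 - 1.070000)/(0.284968 - (-0.664776))
       = 0.807539
Iteration 3:
  f(0.695030) = 0.284968
  f(0.807539) = 0.039160
  x_4 = 0.807539 - 0.039160×(0.807539 - 0.695030)/(0.039160 - 0.284968)
       = 0.825463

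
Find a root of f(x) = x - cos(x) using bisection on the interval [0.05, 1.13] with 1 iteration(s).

f(x) = x - cos(x)
Initial interval: [0.05, 1.13]

Iteration 1:
  c_1 = (0.050000 + 1.130000)/2 = 0.590000
  f(c_1) = f(0.590000) = -0.240941
  f(a) × f(c) ≥ 0, new interval: [0.590000, 1.130000]

After 1 iteration(s), the approximation is c_1 = 0.590000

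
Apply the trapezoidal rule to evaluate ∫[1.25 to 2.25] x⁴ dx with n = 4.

f(x) = x⁴
a = 1.25, b = 2.25, n = 4
h = (b - a)/n = 0.250000

Trapezoidal rule: (h/2)[f(x₀) + 2f(x₁) + 2f(x₂) + ... + f(xₙ)]

x_0 = 1.2500, f(x_0) = 2.441406, coefficient = 1
x_1 = 1.5000, f(x_1) = 5.062500, coefficient = 2
x_2 = 1.7500, f(x_2) = 9.378906, coefficient = 2
x_3 = 2.0000, f(x_3) = 16.000000, coefficient = 2
x_4 = 2.2500, f(x_4) = 25.628906, coefficient = 1

I ≈ (0.250000/2) × 88.953125 = 11.119141
Exact value: 10.922656
Error: 0.196484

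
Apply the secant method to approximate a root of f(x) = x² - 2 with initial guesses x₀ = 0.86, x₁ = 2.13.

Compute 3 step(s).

f(x) = x² - 2
x₀ = 0.86, x₁ = 2.13

Secant formula: x_{n+1} = x_n - f(x_n)(x_n - x_{n-1})/(f(x_n) - f(x_{n-1}))

Iteration 1:
  f(0.860000) = -1.260400
  f(2.130000) = 2.536900
  x_2 = 2.130000 - 2.536900×(2.130000 - 0.860000)/(2.536900 - (-1.260400))
       = 1.281538
Iteration 2:
  f(2.130000) = 2.536900
  f(1.281538) = -0.357659
  x_3 = 1.281538 - (-0.357659)×(1.281538 - 2.130000)/(-0.357659 - 2.536900)
       = 1.386377
Iteration 3:
  f(1.281538) = -0.357659
  f(1.386377) = -0.077960
  x_4 = 1.386377 - (-0.077960)×(1.386377 - 1.281538)/(-0.077960 - (-0.357659))
       = 1.415598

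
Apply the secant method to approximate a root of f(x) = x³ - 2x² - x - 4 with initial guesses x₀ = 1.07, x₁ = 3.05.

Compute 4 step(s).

f(x) = x³ - 2x² - x - 4
x₀ = 1.07, x₁ = 3.05

Secant formula: x_{n+1} = x_n - f(x_n)(x_n - x_{n-1})/(f(x_n) - f(x_{n-1}))

Iteration 1:
  f(1.070000) = -6.134757
  f(3.050000) = 2.717625
  x_2 = 3.050000 - 2.717625×(3.050000 - 1.070000)/(2.717625 - (-6.134757))
       = 2.442153
Iteration 2:
  f(3.050000) = 2.717625
  f(2.442153) = -3.805106
  x_3 = 2.442153 - (-3.805106)×(2.442153 - 3.050000)/(-3.805106 - 2.717625)
       = 2.796747
Iteration 3:
  f(2.442153) = -3.805106
  f(2.796747) = -0.564756
  x_4 = 2.796747 - (-0.564756)×(2.796747 - 2.442153)/(-0.564756 - (-3.805106))
       = 2.858549
Iteration 4:
  f(2.796747) = -0.564756
  f(2.858549) = 0.156912
  x_5 = 2.858549 - 0.156912×(2.858549 - 2.796747)/(0.156912 - (-0.564756))
       = 2.845111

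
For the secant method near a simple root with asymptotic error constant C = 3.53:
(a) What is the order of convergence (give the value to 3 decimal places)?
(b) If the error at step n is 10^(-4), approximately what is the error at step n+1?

(a) Secant method has superlinear convergence with order φ = (1+√5)/2 ≈ 1.618.
    This means |e_{n+1}| ≈ C|e_n|^1.618.

(b) With |e_n| = 10^(-4) and C = 3.53:
    |e_{n+1}| ≈ 3.53 × (10^(-4))^1.618 = 3.53 × 10^(-6.47)

(a) ≈ 1.618 (golden ratio); (b) |e_{n+1}| ≈ 1.190e-06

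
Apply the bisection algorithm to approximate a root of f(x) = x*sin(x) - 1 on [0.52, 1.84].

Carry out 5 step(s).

f(x) = x*sin(x) - 1
Initial interval: [0.52, 1.84]

Iteration 1:
  c_1 = (0.520000 + 1.840000)/2 = 1.180000
  f(c_1) = f(1.180000) = 0.091035
  f(a) × f(c) < 0, new interval: [0.520000, 1.180000]
Iteration 2:
  c_2 = (0.520000 + 1.180000)/2 = 0.850000
  f(c_2) = f(0.850000) = -0.361412
  f(a) × f(c) ≥ 0, new interval: [0.850000, 1.180000]
Iteration 3:
  c_3 = (0.850000 + 1.180000)/2 = 1.015000
  f(c_3) = f(1.015000) = -0.137777
  f(a) × f(c) ≥ 0, new interval: [1.015000, 1.180000]
Iteration 4:
  c_4 = (1.015000 + 1.180000)/2 = 1.097500
  f(c_4) = f(1.097500) = -0.023148
  f(a) × f(c) ≥ 0, new interval: [1.097500, 1.180000]
Iteration 5:
  c_5 = (1.097500 + 1.180000)/2 = 1.138750
  f(c_5) = f(1.138750) = 0.034111
  f(a) × f(c) < 0, new interval: [1.097500, 1.138750]

After 5 iteration(s), the approximation is c_5 = 1.138750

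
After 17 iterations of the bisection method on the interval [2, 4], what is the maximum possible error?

Bisection error bound: |error| ≤ (b-a)/2^n
|error| ≤ (4 - 2)/2^17 = 2/2^17
|error| ≤ 0.0000152588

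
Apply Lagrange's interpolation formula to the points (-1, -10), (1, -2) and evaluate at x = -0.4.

Lagrange interpolation formula:
P(x) = Σ yᵢ × Lᵢ(x)
where Lᵢ(x) = Π_{j≠i} (x - xⱼ)/(xᵢ - xⱼ)

L_0(-0.4) = (-0.4 - 1)/(-1 - 1) = 0.700000
L_1(-0.4) = (-0.4 - (-1))/(1 - (-1)) = 0.300000

P(-0.4) = (-10)×L_0(-0.4) + (-2)×L_1(-0.4)
P(-0.4) = -7.600000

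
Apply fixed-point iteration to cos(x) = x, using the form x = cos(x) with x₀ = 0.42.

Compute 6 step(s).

Equation: cos(x) = x
Fixed-point form: x = cos(x)
x₀ = 0.42

x_1 = g(0.420000) = 0.913089
x_2 = g(0.913089) = 0.611304
x_3 = g(0.611304) = 0.818900
x_4 = g(0.818900) = 0.683025
x_5 = g(0.683025) = 0.775667
x_6 = g(0.775667) = 0.713954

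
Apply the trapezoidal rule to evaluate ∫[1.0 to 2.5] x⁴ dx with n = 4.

f(x) = x⁴
a = 1.0, b = 2.5, n = 4
h = (b - a)/n = 0.375000

Trapezoidal rule: (h/2)[f(x₀) + 2f(x₁) + 2f(x₂) + ... + f(xₙ)]

x_0 = 1.0000, f(x_0) = 1.000000, coefficient = 1
x_1 = 1.3750, f(x_1) = 3.574463, coefficient = 2
x_2 = 1.7500, f(x_2) = 9.378906, coefficient = 2
x_3 = 2.1250, f(x_3) = 20.390869, coefficient = 2
x_4 = 2.5000, f(x_4) = 39.062500, coefficient = 1

I ≈ (0.375000/2) × 106.750977 = 20.015808
Exact value: 19.331250
Error: 0.684558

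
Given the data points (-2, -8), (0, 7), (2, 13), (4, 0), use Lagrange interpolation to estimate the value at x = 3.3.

Lagrange interpolation formula:
P(x) = Σ yᵢ × Lᵢ(x)
where Lᵢ(x) = Π_{j≠i} (x - xⱼ)/(xᵢ - xⱼ)

L_0(3.3) = (3.3 - 0)/(-2 - 0) × (3.3 - 2)/(-2 - 2) × (3.3 - 4)/(-2 - 4) = 0.062563
L_1(3.3) = (3.3 - (-2))/(0 - (-2)) × (3.3 - 2)/(0 - 2) × (3.3 - 4)/(0 - 4) = -0.301438
L_2(3.3) = (3.3 - (-2))/(2 - (-2)) × (3.3 - 0)/(2 - 0) × (3.3 - 4)/(2 - 4) = 0.765188
L_3(3.3) = (3.3 - (-2))/(4 - (-2)) × (3.3 - 0)/(4 - 0) × (3.3 - 2)/(4 - 2) = 0.473687

P(3.3) = (-8)×L_0(3.3) + 7×L_1(3.3) + 13×L_2(3.3) + 0×L_3(3.3)
P(3.3) = 7.336875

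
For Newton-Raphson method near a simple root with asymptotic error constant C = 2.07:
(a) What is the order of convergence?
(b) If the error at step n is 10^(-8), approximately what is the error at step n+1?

(a) Newton-Raphson has quadratic (order 2) convergence near simple roots.
    This means |e_{n+1}| ≈ C|e_n|².

(b) With |e_n| = 10^(-8) and C = 2.07:
    |e_{n+1}| ≈ 2.07 × (10^(-8))² = 2.07 × 10^(-16)

(a) 2 (quadratic); (b) |e_{n+1}| ≈ 2.070e-16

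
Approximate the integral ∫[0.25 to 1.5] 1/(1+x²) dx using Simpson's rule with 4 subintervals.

f(x) = 1/(1+x²)
a = 0.25, b = 1.5, n = 4
h = (b - a)/n = 0.312500

Simpson's rule: (h/3)[f(x₀) + 4f(x₁) + 2f(x₂) + ... + f(xₙ)]

x_0 = 0.2500, f(x_0) = 0.941176, coefficient = 1
x_1 = 0.5625, f(x_1) = 0.759644, coefficient = 4
x_2 = 0.8750, f(x_2) = 0.566372, coefficient = 2
x_3 = 1.1875, f(x_3) = 0.414911, coefficient = 4
x_4 = 1.5000, f(x_4) = 0.307692, coefficient = 1

I ≈ (0.312500/3) × 7.079831 = 0.737482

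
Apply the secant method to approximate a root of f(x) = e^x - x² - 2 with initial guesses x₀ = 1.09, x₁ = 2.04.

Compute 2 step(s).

f(x) = e^x - x² - 2
x₀ = 1.09, x₁ = 2.04

Secant formula: x_{n+1} = x_n - f(x_n)(x_n - x_{n-1})/(f(x_n) - f(x_{n-1}))

Iteration 1:
  f(1.090000) = -0.213826
  f(2.040000) = 1.529009
  x_2 = 2.040000 - 1.529009×(2.040000 - 1.090000)/(1.529009 - (-0.213826))
       = 1.206554
Iteration 2:
  f(2.040000) = 1.529009
  f(1.206554) = -0.113824
  x_3 = 1.206554 - (-0.113824)×(1.206554 - 2.040000)/(-0.113824 - 1.529009)
       = 1.264300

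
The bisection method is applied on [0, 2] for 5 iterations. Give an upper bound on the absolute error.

Bisection error bound: |error| ≤ (b-a)/2^n
|error| ≤ (2 - 0)/2^5 = 2/2^5
|error| ≤ 0.0625000000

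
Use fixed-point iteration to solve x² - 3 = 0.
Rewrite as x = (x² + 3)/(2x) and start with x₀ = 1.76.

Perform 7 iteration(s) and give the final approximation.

Equation: x² - 3 = 0
Fixed-point form: x = (x² + 3)/(2x)
x₀ = 1.76

x_1 = g(1.760000) = 1.732273
x_2 = g(1.732273) = 1.732051
x_3 = g(1.732051) = 1.732051
x_4 = g(1.732051) = 1.732051
x_5 = g(1.732051) = 1.732051
x_6 = g(1.732051) = 1.732051
x_7 = g(1.732051) = 1.732051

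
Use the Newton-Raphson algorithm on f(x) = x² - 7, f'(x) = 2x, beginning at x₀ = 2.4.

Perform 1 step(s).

f(x) = x² - 7
f'(x) = 2x
x₀ = 2.4

Newton-Raphson formula: x_{n+1} = x_n - f(x_n)/f'(x_n)

Iteration 1:
  f(2.400000) = -1.240000
  f'(2.400000) = 4.800000
  x_1 = 2.400000 - (-1.240000)/4.800000 = 2.658333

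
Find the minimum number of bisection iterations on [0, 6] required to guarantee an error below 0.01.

We need (b-a)/2^n ≤ 0.01
(6 - 0)/2^n ≤ 0.01
6/2^n ≤ 0.01
2^n ≥ 600
n ≥ log₂(600) = 9.23
n ≥ 10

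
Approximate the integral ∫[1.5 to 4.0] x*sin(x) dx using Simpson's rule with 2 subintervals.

f(x) = x*sin(x)
a = 1.5, b = 4.0, n = 2
h = (b - a)/n = 1.250000

Simpson's rule: (h/3)[f(x₀) + 4f(x₁) + 2f(x₂) + ... + f(xₙ)]

x_0 = 1.5000, f(x_0) = 1.496242, coefficient = 1
x_1 = 2.7500, f(x_1) = 1.049568, coefficient = 4
x_2 = 4.0000, f(x_2) = -3.027210, coefficient = 1

I ≈ (1.250000/3) × 2.667303 = 1.111376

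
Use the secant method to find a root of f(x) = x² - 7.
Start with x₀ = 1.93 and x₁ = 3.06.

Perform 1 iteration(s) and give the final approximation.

f(x) = x² - 7
x₀ = 1.93, x₁ = 3.06

Secant formula: x_{n+1} = x_n - f(x_n)(x_n - x_{n-1})/(f(x_n) - f(x_{n-1}))

Iteration 1:
  f(1.930000) = -3.275100
  f(3.060000) = 2.363600
  x_2 = 3.060000 - 2.363600×(3.060000 - 1.930000)/(2.363600 - (-3.275100))
       = 2.586333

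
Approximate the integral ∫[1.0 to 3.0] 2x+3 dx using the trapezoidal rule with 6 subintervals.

f(x) = 2x+3
a = 1.0, b = 3.0, n = 6
h = (b - a)/n = 0.333333

Trapezoidal rule: (h/2)[f(x₀) + 2f(x₁) + 2f(x₂) + ... + f(xₙ)]

x_0 = 1.0000, f(x_0) = 5.000000, coefficient = 1
x_1 = 1.3333, f(x_1) = 5.666667, coefficient = 2
x_2 = 1.6667, f(x_2) = 6.333333, coefficient = 2
x_3 = 2.0000, f(x_3) = 7.000000, coefficient = 2
x_4 = 2.3333, f(x_4) = 7.666667, coefficient = 2
x_5 = 2.6667, f(x_5) = 8.333333, coefficient = 2
x_6 = 3.0000, f(x_6) = 9.000000, coefficient = 1

I ≈ (0.333333/2) × 84.000000 = 14.000000
Exact value: 14.000000
Error: 0.000000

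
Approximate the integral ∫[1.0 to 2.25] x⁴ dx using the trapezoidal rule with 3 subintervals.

f(x) = x⁴
a = 1.0, b = 2.25, n = 3
h = (b - a)/n = 0.416667

Trapezoidal rule: (h/2)[f(x₀) + 2f(x₁) + 2f(x₂) + ... + f(xₙ)]

x_0 = 1.0000, f(x_0) = 1.000000, coefficient = 1
x_1 = 1.4167, f(x_1) = 4.027826, coefficient = 2
x_2 = 1.8333, f(x_2) = 11.297068, coefficient = 2
x_3 = 2.2500, f(x_3) = 25.628906, coefficient = 1

I ≈ (0.416667/2) × 57.278694 = 11.933061
Exact value: 11.333008
Error: 0.600053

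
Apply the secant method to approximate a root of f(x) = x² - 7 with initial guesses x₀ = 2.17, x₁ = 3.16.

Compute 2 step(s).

f(x) = x² - 7
x₀ = 2.17, x₁ = 3.16

Secant formula: x_{n+1} = x_n - f(x_n)(x_n - x_{n-1})/(f(x_n) - f(x_{n-1}))

Iteration 1:
  f(2.170000) = -2.291100
  f(3.160000) = 2.985600
  x_2 = 3.160000 - 2.985600×(3.160000 - 2.170000)/(2.985600 - (-2.291100))
       = 2.599850
Iteration 2:
  f(3.160000) = 2.985600
  f(2.599850) = -0.240780
  x_3 = 2.599850 - (-0.240780)×(2.599850 - 3.160000)/(-0.240780 - 2.985600)
       = 2.641653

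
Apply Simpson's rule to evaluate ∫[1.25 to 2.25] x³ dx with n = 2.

f(x) = x³
a = 1.25, b = 2.25, n = 2
h = (b - a)/n = 0.500000

Simpson's rule: (h/3)[f(x₀) + 4f(x₁) + 2f(x₂) + ... + f(xₙ)]

x_0 = 1.2500, f(x_0) = 1.953125, coefficient = 1
x_1 = 1.7500, f(x_1) = 5.359375, coefficient = 4
x_2 = 2.2500, f(x_2) = 11.390625, coefficient = 1

I ≈ (0.500000/3) × 34.781250 = 5.796875
Exact value: 5.796875
Error: 0.000000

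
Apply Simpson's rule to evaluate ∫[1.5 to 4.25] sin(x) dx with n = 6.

f(x) = sin(x)
a = 1.5, b = 4.25, n = 6
h = (b - a)/n = 0.458333

Simpson's rule: (h/3)[f(x₀) + 4f(x₁) + 2f(x₂) + ... + f(xₙ)]

x_0 = 1.5000, f(x_0) = 0.997495, coefficient = 1
x_1 = 1.9583, f(x_1) = 0.925843, coefficient = 4
x_2 = 2.4167, f(x_2) = 0.663080, coefficient = 2
x_3 = 2.8750, f(x_3) = 0.263446, coefficient = 4
x_4 = 3.3333, f(x_4) = -0.190568, coefficient = 2
x_5 = 3.7917, f(x_5) = -0.605245, coefficient = 4
x_6 = 4.2500, f(x_6) = -0.894989, coefficient = 1

I ≈ (0.458333/3) × 3.383703 = 0.516955
Exact value: 0.516825
Error: 0.000130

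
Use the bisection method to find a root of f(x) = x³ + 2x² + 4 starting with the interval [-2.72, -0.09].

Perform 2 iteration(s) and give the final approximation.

f(x) = x³ + 2x² + 4
Initial interval: [-2.72, -0.09]

Iteration 1:
  c_1 = (-2.720000 + (-0.090000))/2 = -1.405000
  f(c_1) = f(-1.405000) = 5.174545
  f(a) × f(c) < 0, new interval: [-2.720000, -1.405000]
Iteration 2:
  c_2 = (-2.720000 + (-1.405000))/2 = -2.062500
  f(c_2) = f(-2.062500) = 3.734131
  f(a) × f(c) < 0, new interval: [-2.720000, -2.062500]

After 2 iteration(s), the approximation is c_2 = -2.062500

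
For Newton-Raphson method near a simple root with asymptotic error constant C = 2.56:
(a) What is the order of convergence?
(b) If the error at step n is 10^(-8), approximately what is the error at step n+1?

(a) Newton-Raphson has quadratic (order 2) convergence near simple roots.
    This means |e_{n+1}| ≈ C|e_n|².

(b) With |e_n| = 10^(-8) and C = 2.56:
    |e_{n+1}| ≈ 2.56 × (10^(-8))² = 2.56 × 10^(-16)

(a) 2 (quadratic); (b) |e_{n+1}| ≈ 2.560e-16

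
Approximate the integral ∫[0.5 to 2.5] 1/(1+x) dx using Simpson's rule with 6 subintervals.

f(x) = 1/(1+x)
a = 0.5, b = 2.5, n = 6
h = (b - a)/n = 0.333333

Simpson's rule: (h/3)[f(x₀) + 4f(x₁) + 2f(x₂) + ... + f(xₙ)]

x_0 = 0.5000, f(x_0) = 0.666667, coefficient = 1
x_1 = 0.8333, f(x_1) = 0.545455, coefficient = 4
x_2 = 1.1667, f(x_2) = 0.461538, coefficient = 2
x_3 = 1.5000, f(x_3) = 0.400000, coefficient = 4
x_4 = 1.8333, f(x_4) = 0.352941, coefficient = 2
x_5 = 2.1667, f(x_5) = 0.315789, coefficient = 4
x_6 = 2.5000, f(x_6) = 0.285714, coefficient = 1

I ≈ (0.333333/3) × 7.626316 = 0.847368
Exact value: 0.847298
Error: 0.000071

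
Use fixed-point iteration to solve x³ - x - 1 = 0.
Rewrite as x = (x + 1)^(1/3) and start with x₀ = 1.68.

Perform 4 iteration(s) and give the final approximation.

Equation: x³ - x - 1 = 0
Fixed-point form: x = (x + 1)^(1/3)
x₀ = 1.68

x_1 = g(1.680000) = 1.389030
x_2 = g(1.389030) = 1.336823
x_3 = g(1.336823) = 1.327013
x_4 = g(1.327013) = 1.325154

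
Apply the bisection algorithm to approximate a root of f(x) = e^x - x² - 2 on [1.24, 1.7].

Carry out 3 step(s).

f(x) = e^x - x² - 2
Initial interval: [1.24, 1.7]

Iteration 1:
  c_1 = (1.240000 + 1.700000)/2 = 1.470000
  f(c_1) = f(1.470000) = 0.188335
  f(a) × f(c) < 0, new interval: [1.240000, 1.470000]
Iteration 2:
  c_2 = (1.240000 + 1.470000)/2 = 1.355000
  f(c_2) = f(1.355000) = 0.040736
  f(a) × f(c) < 0, new interval: [1.240000, 1.355000]
Iteration 3:
  c_3 = (1.240000 + 1.355000)/2 = 1.297500
  f(c_3) = f(1.297500) = -0.023371
  f(a) × f(c) ≥ 0, new interval: [1.297500, 1.355000]

After 3 iteration(s), the approximation is c_3 = 1.297500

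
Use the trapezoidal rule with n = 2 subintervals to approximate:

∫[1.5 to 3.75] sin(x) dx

f(x) = sin(x)
a = 1.5, b = 3.75, n = 2
h = (b - a)/n = 1.125000

Trapezoidal rule: (h/2)[f(x₀) + 2f(x₁) + 2f(x₂) + ... + f(xₙ)]

x_0 = 1.5000, f(x_0) = 0.997495, coefficient = 1
x_1 = 2.6250, f(x_1) = 0.493920, coefficient = 2
x_2 = 3.7500, f(x_2) = -0.571561, coefficient = 1

I ≈ (1.125000/2) × 1.413774 = 0.795248
Exact value: 0.891297
Error: 0.096049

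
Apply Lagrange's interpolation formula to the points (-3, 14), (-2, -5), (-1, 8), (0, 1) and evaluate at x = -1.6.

Lagrange interpolation formula:
P(x) = Σ yᵢ × Lᵢ(x)
where Lᵢ(x) = Π_{j≠i} (x - xⱼ)/(xᵢ - xⱼ)

L_0(-1.6) = (-1.6 - (-2))/(-3 - (-2)) × (-1.6 - (-1))/(-3 - (-1)) × (-1.6 - 0)/(-3 - 0) = -0.064000
L_1(-1.6) = (-1.6 - (-3))/(-2 - (-3)) × (-1.6 - (-1))/(-2 - (-1)) × (-1.6 - 0)/(-2 - 0) = 0.672000
L_2(-1.6) = (-1.6 - (-3))/(-1 - (-3)) × (-1.6 - (-2))/(-1 - (-2)) × (-1.6 - 0)/(-1 - 0) = 0.448000
L_3(-1.6) = (-1.6 - (-3))/(0 - (-3)) × (-1.6 - (-2))/(0 - (-2)) × (-1.6 - (-1))/(0 - (-1)) = -0.056000

P(-1.6) = 14×L_0(-1.6) + (-5)×L_1(-1.6) + 8×L_2(-1.6) + 1×L_3(-1.6)
P(-1.6) = -0.728000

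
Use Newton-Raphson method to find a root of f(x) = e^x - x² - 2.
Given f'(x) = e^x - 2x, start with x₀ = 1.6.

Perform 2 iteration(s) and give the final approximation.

f(x) = e^x - x² - 2
f'(x) = e^x - 2x
x₀ = 1.6

Newton-Raphson formula: x_{n+1} = x_n - f(x_n)/f'(x_n)

Iteration 1:
  f(1.600000) = 0.393032
  f'(1.600000) = 1.753032
  x_1 = 1.600000 - 0.393032/1.753032 = 1.375799
Iteration 2:
  f(1.375799) = 0.065415
  f'(1.375799) = 1.206639
  x_2 = 1.375799 - 0.065415/1.206639 = 1.321586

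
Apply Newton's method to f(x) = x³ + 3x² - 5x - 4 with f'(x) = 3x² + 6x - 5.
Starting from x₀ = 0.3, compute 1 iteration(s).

f(x) = x³ + 3x² - 5x - 4
f'(x) = 3x² + 6x - 5
x₀ = 0.3

Newton-Raphson formula: x_{n+1} = x_n - f(x_n)/f'(x_n)

Iteration 1:
  f(0.300000) = -5.203000
  f'(0.300000) = -2.930000
  x_1 = 0.300000 - (-5.203000)/(-2.930000) = -1.475768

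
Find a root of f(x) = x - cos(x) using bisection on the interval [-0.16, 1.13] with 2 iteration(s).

f(x) = x - cos(x)
Initial interval: [-0.16, 1.13]

Iteration 1:
  c_1 = (-0.160000 + 1.130000)/2 = 0.485000
  f(c_1) = f(0.485000) = -0.399675
  f(a) × f(c) ≥ 0, new interval: [0.485000, 1.130000]
Iteration 2:
  c_2 = (0.485000 + 1.130000)/2 = 0.807500
  f(c_2) = f(0.807500) = 0.116193
  f(a) × f(c) < 0, new interval: [0.485000, 0.807500]

After 2 iteration(s), the approximation is c_2 = 0.807500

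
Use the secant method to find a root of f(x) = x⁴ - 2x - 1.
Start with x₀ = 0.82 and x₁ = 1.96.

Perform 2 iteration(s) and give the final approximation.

f(x) = x⁴ - 2x - 1
x₀ = 0.82, x₁ = 1.96

Secant formula: x_{n+1} = x_n - f(x_n)(x_n - x_{n-1})/(f(x_n) - f(x_{n-1}))

Iteration 1:
  f(0.820000) = -2.187878
  f(1.960000) = 9.837891
  x_2 = 1.960000 - 9.837891×(1.960000 - 0.820000)/(9.837891 - (-2.187878))
       = 1.027403
Iteration 2:
  f(1.960000) = 9.837891
  f(1.027403) = -1.940605
  x_3 = 1.027403 - (-1.940605)×(1.027403 - 1.960000)/(-1.940605 - 9.837891)
       = 1.181056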